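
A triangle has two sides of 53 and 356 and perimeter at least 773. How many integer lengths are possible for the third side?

45

Triangle inequality: 303 < x < 409. Perimeter ≥ 773 gives x ≥ 773 − 53 − 356 = 364.
So 364 ≤ x < 409; integers 364 through 408: 45 values.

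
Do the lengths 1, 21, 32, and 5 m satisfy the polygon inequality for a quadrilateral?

No

For a quadrilateral, each side must be shorter than the sum of the others.
Here the longest side is 32, but the remaining 3 sides sum to only 27.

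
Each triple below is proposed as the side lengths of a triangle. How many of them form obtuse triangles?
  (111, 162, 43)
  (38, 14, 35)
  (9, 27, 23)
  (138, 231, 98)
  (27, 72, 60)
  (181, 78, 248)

5

(111,162,43): 43+111 ≤ 162, not a triangle
(38,14,35): 14²+35² = 1421 < 1444 = 38² → obtuse
(9,27,23): 9²+23² = 610 < 729 = 27² → obtuse
(138,231,98): 98²+138² = 28648 < 53361 = 231² → obtuse
(27,72,60): 27²+60² = 4329 < 5184 = 72² → obtuse
(181,78,248): 78²+181² = 38845 < 61504 = 248² → obtuse
5 of the 6 are obtuse.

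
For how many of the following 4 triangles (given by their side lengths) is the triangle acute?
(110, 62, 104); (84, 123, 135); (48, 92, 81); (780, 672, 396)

3

(110,62,104): 62²+104² = 14660 > 12100 = 110² → acute
(84,123,135): 84²+123² = 22185 > 18225 = 135² → acute
(48,92,81): 48²+81² = 8865 > 8464 = 92² → acute
(780,672,396): 396²+672² = 608400 = 780² → right
3 of the 4 are acute.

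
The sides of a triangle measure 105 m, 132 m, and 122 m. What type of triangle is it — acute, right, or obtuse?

Compare the square of the longest side to the sum of squares of the other two: 105² + 122² = 25909 > 17424 = 132².

acute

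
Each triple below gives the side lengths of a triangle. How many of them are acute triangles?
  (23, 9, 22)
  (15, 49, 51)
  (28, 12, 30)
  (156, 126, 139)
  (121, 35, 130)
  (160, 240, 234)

5

(23,9,22): 9²+22² = 565 > 529 = 23² → acute
(15,49,51): 15²+49² = 2626 > 2601 = 51² → acute
(28,12,30): 12²+28² = 928 > 900 = 30² → acute
(156,126,139): 126²+139² = 35197 > 24336 = 156² → acute
(121,35,130): 35²+121² = 15866 < 16900 = 130² → obtuse
(160,240,234): 160²+234² = 80356 > 57600 = 240² → acute
5 of the 6 are acute.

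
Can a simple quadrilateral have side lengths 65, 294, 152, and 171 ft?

A quadrilateral exists iff every side is shorter than the sum of the others — equivalently, the longest side is less than the sum of the rest.
Longest side 294 < 388 (sum of the remaining 3), so yes.

Yes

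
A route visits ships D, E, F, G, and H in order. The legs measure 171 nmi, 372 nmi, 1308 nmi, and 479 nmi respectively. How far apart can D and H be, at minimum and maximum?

286 ≤ DH ≤ 2330 nmi

The maximum is all hops collinear in one direction: 171 + 372 + 1308 + 479 = 2330.
The longest hop is 1308; the others sum to 1022. Folding the others back against it leaves at least 1308 − 1022 = 286.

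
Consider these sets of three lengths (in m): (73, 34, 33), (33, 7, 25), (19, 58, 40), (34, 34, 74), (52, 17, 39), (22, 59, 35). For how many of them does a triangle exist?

2

(33,34,73): 33+34 ≤ 73 → not valid
(7,25,33): 7+25 ≤ 33 → not valid
(19,40,58): 19+40 > 58 → valid
(34,34,74): 34+34 ≤ 74 → not valid
(17,39,52): 17+39 > 52 → valid
(22,35,59): 22+35 ≤ 59 → not valid
2 of the 6 triples form a triangle.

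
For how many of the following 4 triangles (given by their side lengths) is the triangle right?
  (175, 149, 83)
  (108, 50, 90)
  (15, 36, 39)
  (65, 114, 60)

1

(175,149,83): 83²+149² = 29090 < 30625 = 175² → obtuse
(108,50,90): 50²+90² = 10600 < 11664 = 108² → obtuse
(15,36,39): 15²+36² = 1521 = 39² → right
(65,114,60): 60²+65² = 7825 < 12996 = 114² → obtuse
1 of the 4 is right.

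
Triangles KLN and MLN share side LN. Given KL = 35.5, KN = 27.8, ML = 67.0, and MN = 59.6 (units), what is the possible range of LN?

From triangle KLN: |35.5 − 27.8| < LN < 35.5 + 27.8, i.e. 7.7 < LN < 63.3.
From triangle MLN: 7.4 < LN < 126.6.
Both must hold, so LN lies in the intersection.

7.7 < LN < 63.3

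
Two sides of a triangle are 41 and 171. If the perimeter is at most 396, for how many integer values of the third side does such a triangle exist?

54

Triangle inequality: 130 < x < 212. Perimeter ≤ 396 gives x ≤ 396 − 41 − 171 = 184.
So 130 < x ≤ 184; integers 131 through 184: 54 values.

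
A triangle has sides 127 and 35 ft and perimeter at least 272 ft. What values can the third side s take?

110 ≤ s < 162

Triangle inequality alone gives 92 < s < 162.
The perimeter condition gives s ≥ 272 − 127 − 35 = 110.
Intersecting the two: 110 ≤ s < 162.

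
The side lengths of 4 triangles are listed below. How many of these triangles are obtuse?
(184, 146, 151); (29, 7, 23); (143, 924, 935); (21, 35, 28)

(184,146,151): 146²+151² = 44117 > 33856 = 184² → acute
(29,7,23): 7²+23² = 578 < 841 = 29² → obtuse
(143,924,935): 143²+924² = 874225 = 935² → right
(21,35,28): 21²+28² = 1225 = 35² → right
1 of the 4 is obtuse.

1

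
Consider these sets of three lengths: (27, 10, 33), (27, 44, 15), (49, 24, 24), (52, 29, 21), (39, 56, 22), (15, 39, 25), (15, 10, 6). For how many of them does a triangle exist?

4

(10,27,33): 10+27 > 33 → valid
(15,27,44): 15+27 ≤ 44 → not valid
(24,24,49): 24+24 ≤ 49 → not valid
(21,29,52): 21+29 ≤ 52 → not valid
(22,39,56): 22+39 > 56 → valid
(15,25,39): 15+25 > 39 → valid
(6,10,15): 6+10 > 15 → valid
4 of the 7 triples form a triangle.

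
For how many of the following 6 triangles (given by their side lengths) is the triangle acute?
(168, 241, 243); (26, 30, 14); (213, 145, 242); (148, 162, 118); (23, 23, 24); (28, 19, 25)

5

(168,241,243): 168²+241² = 86305 > 59049 = 243² → acute
(26,30,14): 14²+26² = 872 < 900 = 30² → obtuse
(213,145,242): 145²+213² = 66394 > 58564 = 242² → acute
(148,162,118): 118²+148² = 35828 > 26244 = 162² → acute
(23,23,24): 23²+23² = 1058 > 576 = 24² → acute
(28,19,25): 19²+25² = 986 > 784 = 28² → acute
5 of the 6 are acute.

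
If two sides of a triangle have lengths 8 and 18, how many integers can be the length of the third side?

15

The third side lies in the open interval (10, 26).
Integers from 11 to 25 inclusive: 25 − 11 + 1 = 15.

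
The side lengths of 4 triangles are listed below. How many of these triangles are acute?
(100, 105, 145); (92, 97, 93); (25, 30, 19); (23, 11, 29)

(100,105,145): 100²+105² = 21025 = 145² → right
(92,97,93): 92²+93² = 17113 > 9409 = 97² → acute
(25,30,19): 19²+25² = 986 > 900 = 30² → acute
(23,11,29): 11²+23² = 650 < 841 = 29² → obtuse
2 of the 4 are acute.

2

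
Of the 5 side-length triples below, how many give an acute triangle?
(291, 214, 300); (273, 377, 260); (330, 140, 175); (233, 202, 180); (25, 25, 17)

3

(291,214,300): 214²+291² = 130477 > 90000 = 300² → acute
(273,377,260): 260²+273² = 142129 = 377² → right
(330,140,175): 140+175 ≤ 330, not a triangle
(233,202,180): 180²+202² = 73204 > 54289 = 233² → acute
(25,25,17): 17²+25² = 914 > 625 = 25² → acute
3 of the 5 are acute.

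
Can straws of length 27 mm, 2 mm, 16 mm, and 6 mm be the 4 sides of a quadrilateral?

No

For a quadrilateral, each side must be shorter than the sum of the others.
Here the longest side is 27, but the remaining 3 sides sum to only 24.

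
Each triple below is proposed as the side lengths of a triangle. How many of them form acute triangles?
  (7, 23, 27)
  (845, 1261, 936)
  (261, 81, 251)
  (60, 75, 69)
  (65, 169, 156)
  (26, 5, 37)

2

(7,23,27): 7²+23² = 578 < 729 = 27² → obtuse
(845,1261,936): 845²+936² = 1590121 = 1261² → right
(261,81,251): 81²+251² = 69562 > 68121 = 261² → acute
(60,75,69): 60²+69² = 8361 > 5625 = 75² → acute
(65,169,156): 65²+156² = 28561 = 169² → right
(26,5,37): 5+26 ≤ 37, not a triangle
2 of the 6 are acute.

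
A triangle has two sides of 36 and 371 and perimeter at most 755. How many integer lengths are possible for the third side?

Triangle inequality: 335 < x < 407. Perimeter ≤ 755 gives x ≤ 755 − 36 − 371 = 348.
So 335 < x ≤ 348; integers 336 through 348: 13 values.

13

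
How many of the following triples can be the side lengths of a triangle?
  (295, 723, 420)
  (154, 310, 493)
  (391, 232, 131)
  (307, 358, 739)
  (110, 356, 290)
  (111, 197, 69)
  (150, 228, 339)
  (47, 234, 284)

2

(295,420,723): 295+420 ≤ 723 → not valid
(154,310,493): 154+310 ≤ 493 → not valid
(131,232,391): 131+232 ≤ 391 → not valid
(307,358,739): 307+358 ≤ 739 → not valid
(110,290,356): 110+290 > 356 → valid
(69,111,197): 69+111 ≤ 197 → not valid
(150,228,339): 150+228 > 339 → valid
(47,234,284): 47+234 ≤ 284 → not valid
2 of the 8 triples form a triangle.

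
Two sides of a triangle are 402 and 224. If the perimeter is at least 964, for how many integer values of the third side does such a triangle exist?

288

Triangle inequality: 178 < x < 626. Perimeter ≥ 964 gives x ≥ 964 − 402 − 224 = 338.
So 338 ≤ x < 626; integers 338 through 625: 288 values.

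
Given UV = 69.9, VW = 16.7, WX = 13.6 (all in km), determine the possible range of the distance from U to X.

The maximum is all hops collinear in one direction: 69.9 + 16.7 + 13.6 = 100.2.
The longest hop is 69.9; the others sum to 30.3. Folding the others back against it leaves at least 69.9 − 30.3 = 39.6.

39.6 ≤ UX ≤ 100.2 km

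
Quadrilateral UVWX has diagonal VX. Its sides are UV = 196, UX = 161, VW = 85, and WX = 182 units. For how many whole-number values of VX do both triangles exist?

169

From triangle UVX: 35 < VX < 357.
From triangle WVX: 97 < VX < 267.
Intersection: 97 < VX < 267, so integers 98 through 266: 169 values.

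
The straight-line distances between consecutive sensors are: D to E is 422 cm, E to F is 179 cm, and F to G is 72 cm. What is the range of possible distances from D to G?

171 ≤ DG ≤ 673 cm

The maximum is all hops collinear in one direction: 422 + 179 + 72 = 673.
The longest hop is 422; the others sum to 251. Folding the others back against it leaves at least 422 − 251 = 171.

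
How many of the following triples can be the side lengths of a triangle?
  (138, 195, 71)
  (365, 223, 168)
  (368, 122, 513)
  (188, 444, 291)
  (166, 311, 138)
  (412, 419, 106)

(71,138,195): 71+138 > 195 → valid
(168,223,365): 168+223 > 365 → valid
(122,368,513): 122+368 ≤ 513 → not valid
(188,291,444): 188+291 > 444 → valid
(138,166,311): 138+166 ≤ 311 → not valid
(106,412,419): 106+412 > 419 → valid
4 of the 6 triples form a triangle.

4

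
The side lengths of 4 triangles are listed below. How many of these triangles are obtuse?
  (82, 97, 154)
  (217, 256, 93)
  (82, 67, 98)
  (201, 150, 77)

(82,97,154): 82²+97² = 16133 < 23716 = 154² → obtuse
(217,256,93): 93²+217² = 55738 < 65536 = 256² → obtuse
(82,67,98): 67²+82² = 11213 > 9604 = 98² → acute
(201,150,77): 77²+150² = 28429 < 40401 = 201² → obtuse
3 of the 4 are obtuse.

3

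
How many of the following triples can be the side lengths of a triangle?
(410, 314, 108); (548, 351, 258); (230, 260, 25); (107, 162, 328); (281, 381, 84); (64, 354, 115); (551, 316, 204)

(108,314,410): 108+314 > 410 → valid
(258,351,548): 258+351 > 548 → valid
(25,230,260): 25+230 ≤ 260 → not valid
(107,162,328): 107+162 ≤ 328 → not valid
(84,281,381): 84+281 ≤ 381 → not valid
(64,115,354): 64+115 ≤ 354 → not valid
(204,316,551): 204+316 ≤ 551 → not valid
2 of the 7 triples form a triangle.

2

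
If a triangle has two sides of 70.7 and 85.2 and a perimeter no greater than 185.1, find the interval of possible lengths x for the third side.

14.5 < x ≤ 29.2

Triangle inequality alone gives 14.5 < x < 155.9.
The perimeter condition gives x ≤ 185.1 − 70.7 − 85.2 = 29.2.
Intersecting the two: 14.5 < x ≤ 29.2.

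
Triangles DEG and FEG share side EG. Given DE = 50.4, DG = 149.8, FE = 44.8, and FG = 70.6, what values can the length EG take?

99.4 < EG < 115.4

From triangle DEG: |50.4 − 149.8| < EG < 50.4 + 149.8, i.e. 99.4 < EG < 200.2.
From triangle FEG: 25.8 < EG < 115.4.
Both must hold, so EG lies in the intersection.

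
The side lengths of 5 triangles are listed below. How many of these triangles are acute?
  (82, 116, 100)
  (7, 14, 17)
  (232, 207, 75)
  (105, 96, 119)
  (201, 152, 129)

2

(82,116,100): 82²+100² = 16724 > 13456 = 116² → acute
(7,14,17): 7²+14² = 245 < 289 = 17² → obtuse
(232,207,75): 75²+207² = 48474 < 53824 = 232² → obtuse
(105,96,119): 96²+105² = 20241 > 14161 = 119² → acute
(201,152,129): 129²+152² = 39745 < 40401 = 201² → obtuse
2 of the 5 are acute.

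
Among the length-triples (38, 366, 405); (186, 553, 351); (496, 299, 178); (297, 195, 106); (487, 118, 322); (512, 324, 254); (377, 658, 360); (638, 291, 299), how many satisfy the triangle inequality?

(38,366,405): 38+366 ≤ 405 → not valid
(186,351,553): 186+351 ≤ 553 → not valid
(178,299,496): 178+299 ≤ 496 → not valid
(106,195,297): 106+195 > 297 → valid
(118,322,487): 118+322 ≤ 487 → not valid
(254,324,512): 254+324 > 512 → valid
(360,377,658): 360+377 > 658 → valid
(291,299,638): 291+299 ≤ 638 → not valid
3 of the 8 triples form a triangle.

3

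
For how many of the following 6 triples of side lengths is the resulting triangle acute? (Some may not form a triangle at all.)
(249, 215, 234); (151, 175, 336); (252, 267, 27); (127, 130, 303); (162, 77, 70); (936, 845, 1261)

1

(249,215,234): 215²+234² = 100981 > 62001 = 249² → acute
(151,175,336): 151+175 ≤ 336, not a triangle
(252,267,27): 27²+252² = 64233 < 71289 = 267² → obtuse
(127,130,303): 127+130 ≤ 303, not a triangle
(162,77,70): 70+77 ≤ 162, not a triangle
(936,845,1261): 845²+936² = 1590121 = 1261² → right
1 of the 6 is acute.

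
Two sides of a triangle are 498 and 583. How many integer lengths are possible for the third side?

The third side lies in the open interval (85, 1081).
Integers from 86 to 1080 inclusive: 1080 − 86 + 1 = 995.

995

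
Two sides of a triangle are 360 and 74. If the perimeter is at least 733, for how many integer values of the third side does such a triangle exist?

135

Triangle inequality: 286 < x < 434. Perimeter ≥ 733 gives x ≥ 733 − 360 − 74 = 299.
So 299 ≤ x < 434; integers 299 through 433: 135 values.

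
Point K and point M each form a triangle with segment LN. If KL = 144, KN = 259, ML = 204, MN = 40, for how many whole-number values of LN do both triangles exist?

From triangle KLN: 115 < LN < 403.
From triangle MLN: 164 < LN < 244.
Intersection: 164 < LN < 244, so integers 165 through 243: 79 values.

79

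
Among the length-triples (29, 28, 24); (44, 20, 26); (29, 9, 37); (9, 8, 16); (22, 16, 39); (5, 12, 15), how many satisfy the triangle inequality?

(24,28,29): 24+28 > 29 → valid
(20,26,44): 20+26 > 44 → valid
(9,29,37): 9+29 > 37 → valid
(8,9,16): 8+9 > 16 → valid
(16,22,39): 16+22 ≤ 39 → not valid
(5,12,15): 5+12 > 15 → valid
5 of the 6 triples form a triangle.

5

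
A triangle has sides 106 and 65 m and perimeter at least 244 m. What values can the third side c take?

73 ≤ c < 171

Triangle inequality alone gives 41 < c < 171.
The perimeter condition gives c ≥ 244 − 106 − 65 = 73.
Intersecting the two: 73 ≤ c < 171.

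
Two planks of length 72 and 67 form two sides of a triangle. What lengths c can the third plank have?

5 < c < 139

By the triangle inequality, c must be less than 72 + 67 = 139 and greater than |72 − 67| = 5.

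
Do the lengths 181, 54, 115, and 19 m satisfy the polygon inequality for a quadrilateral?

Yes

A quadrilateral exists iff every side is shorter than the sum of the others — equivalently, the longest side is less than the sum of the rest.
Longest side 181 < 188 (sum of the remaining 3), so yes.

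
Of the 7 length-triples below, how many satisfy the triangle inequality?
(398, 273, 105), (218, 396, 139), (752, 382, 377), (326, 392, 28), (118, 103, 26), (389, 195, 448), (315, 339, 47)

4

(105,273,398): 105+273 ≤ 398 → not valid
(139,218,396): 139+218 ≤ 396 → not valid
(377,382,752): 377+382 > 752 → valid
(28,326,392): 28+326 ≤ 392 → not valid
(26,103,118): 26+103 > 118 → valid
(195,389,448): 195+389 > 448 → valid
(47,315,339): 47+315 > 339 → valid
4 of the 7 triples form a triangle.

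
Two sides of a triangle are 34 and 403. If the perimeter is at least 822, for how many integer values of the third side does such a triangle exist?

Triangle inequality: 369 < x < 437. Perimeter ≥ 822 gives x ≥ 822 − 34 − 403 = 385.
So 385 ≤ x < 437; integers 385 through 436: 52 values.

52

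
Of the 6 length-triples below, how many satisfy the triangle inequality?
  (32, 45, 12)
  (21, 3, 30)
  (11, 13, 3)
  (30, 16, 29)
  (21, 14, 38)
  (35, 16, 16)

(12,32,45): 12+32 ≤ 45 → not valid
(3,21,30): 3+21 ≤ 30 → not valid
(3,11,13): 3+11 > 13 → valid
(16,29,30): 16+29 > 30 → valid
(14,21,38): 14+21 ≤ 38 → not valid
(16,16,35): 16+16 ≤ 35 → not valid
2 of the 6 triples form a triangle.

2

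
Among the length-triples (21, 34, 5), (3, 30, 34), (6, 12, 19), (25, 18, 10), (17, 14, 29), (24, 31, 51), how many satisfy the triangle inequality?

3

(5,21,34): 5+21 ≤ 34 → not valid
(3,30,34): 3+30 ≤ 34 → not valid
(6,12,19): 6+12 ≤ 19 → not valid
(10,18,25): 10+18 > 25 → valid
(14,17,29): 14+17 > 29 → valid
(24,31,51): 24+31 > 51 → valid
3 of the 6 triples form a triangle.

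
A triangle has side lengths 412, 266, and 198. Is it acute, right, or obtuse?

Compare the square of the longest side to the sum of squares of the other two: 198² + 266² = 109960 < 169744 = 412².

obtuse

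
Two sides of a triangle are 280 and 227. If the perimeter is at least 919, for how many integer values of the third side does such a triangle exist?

95

Triangle inequality: 53 < x < 507. Perimeter ≥ 919 gives x ≥ 919 − 280 − 227 = 412.
So 412 ≤ x < 507; integers 412 through 506: 95 values.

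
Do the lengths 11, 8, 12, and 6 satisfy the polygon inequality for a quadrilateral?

Yes

A quadrilateral exists iff every side is shorter than the sum of the others — equivalently, the longest side is less than the sum of the rest.
Longest side 12 < 25 (sum of the remaining 3), so yes.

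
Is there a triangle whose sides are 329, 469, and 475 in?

Yes

The longest side is 475, and the other two sum to 798.
Since 798 > 475, the triangle inequality holds.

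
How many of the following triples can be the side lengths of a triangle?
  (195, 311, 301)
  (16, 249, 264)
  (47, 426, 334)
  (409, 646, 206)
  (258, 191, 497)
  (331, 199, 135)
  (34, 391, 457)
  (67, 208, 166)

4

(195,301,311): 195+301 > 311 → valid
(16,249,264): 16+249 > 264 → valid
(47,334,426): 47+334 ≤ 426 → not valid
(206,409,646): 206+409 ≤ 646 → not valid
(191,258,497): 191+258 ≤ 497 → not valid
(135,199,331): 135+199 > 331 → valid
(34,391,457): 34+391 ≤ 457 → not valid
(67,166,208): 67+166 > 208 → valid
4 of the 8 triples form a triangle.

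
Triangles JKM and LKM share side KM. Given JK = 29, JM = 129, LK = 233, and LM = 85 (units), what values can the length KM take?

148 < KM < 158

From triangle JKM: |29 − 129| < KM < 29 + 129, i.e. 100 < KM < 158.
From triangle LKM: 148 < KM < 318.
Both must hold, so KM lies in the intersection.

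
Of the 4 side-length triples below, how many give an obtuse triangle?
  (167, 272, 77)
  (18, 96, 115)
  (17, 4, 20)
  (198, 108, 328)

(167,272,77): 77+167 ≤ 272, not a triangle
(18,96,115): 18+96 ≤ 115, not a triangle
(17,4,20): 4²+17² = 305 < 400 = 20² → obtuse
(198,108,328): 108+198 ≤ 328, not a triangle
1 of the 4 is obtuse.

1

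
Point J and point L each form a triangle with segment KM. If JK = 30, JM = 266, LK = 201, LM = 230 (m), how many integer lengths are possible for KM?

From triangle JKM: 236 < KM < 296.
From triangle LKM: 29 < KM < 431.
Intersection: 236 < KM < 296, so integers 237 through 295: 59 values.

59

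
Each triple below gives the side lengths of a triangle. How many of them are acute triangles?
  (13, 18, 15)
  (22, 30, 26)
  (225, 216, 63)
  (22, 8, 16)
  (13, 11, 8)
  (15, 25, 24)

4

(13,18,15): 13²+15² = 394 > 324 = 18² → acute
(22,30,26): 22²+26² = 1160 > 900 = 30² → acute
(225,216,63): 63²+216² = 50625 = 225² → right
(22,8,16): 8²+16² = 320 < 484 = 22² → obtuse
(13,11,8): 8²+11² = 185 > 169 = 13² → acute
(15,25,24): 15²+24² = 801 > 625 = 25² → acute
4 of the 6 are acute.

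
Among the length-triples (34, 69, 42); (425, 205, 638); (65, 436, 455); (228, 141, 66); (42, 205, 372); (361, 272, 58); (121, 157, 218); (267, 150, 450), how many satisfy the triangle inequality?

3

(34,42,69): 34+42 > 69 → valid
(205,425,638): 205+425 ≤ 638 → not valid
(65,436,455): 65+436 > 455 → valid
(66,141,228): 66+141 ≤ 228 → not valid
(42,205,372): 42+205 ≤ 372 → not valid
(58,272,361): 58+272 ≤ 361 → not valid
(121,157,218): 121+157 > 218 → valid
(150,267,450): 150+267 ≤ 450 → not valid
3 of the 8 triples form a triangle.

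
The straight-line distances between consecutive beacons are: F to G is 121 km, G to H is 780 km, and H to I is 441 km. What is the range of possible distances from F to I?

218 ≤ FI ≤ 1342 km

The maximum is all hops collinear in one direction: 121 + 780 + 441 = 1342.
The longest hop is 780; the others sum to 562. Folding the others back against it leaves at least 780 − 562 = 218.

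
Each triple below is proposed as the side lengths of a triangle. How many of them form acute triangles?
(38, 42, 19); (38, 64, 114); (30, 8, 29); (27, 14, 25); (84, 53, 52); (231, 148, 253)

4

(38,42,19): 19²+38² = 1805 > 1764 = 42² → acute
(38,64,114): 38+64 ≤ 114, not a triangle
(30,8,29): 8²+29² = 905 > 900 = 30² → acute
(27,14,25): 14²+25² = 821 > 729 = 27² → acute
(84,53,52): 52²+53² = 5513 < 7056 = 84² → obtuse
(231,148,253): 148²+231² = 75265 > 64009 = 253² → acute
4 of the 6 are acute.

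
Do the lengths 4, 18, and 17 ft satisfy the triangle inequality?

Yes

The longest side is 18, and the other two sum to 21.
Since 21 > 18, the triangle inequality holds.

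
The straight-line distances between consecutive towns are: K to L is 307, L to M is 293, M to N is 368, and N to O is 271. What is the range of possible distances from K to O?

The maximum is all hops collinear in one direction: 307 + 293 + 368 + 271 = 1239.
The longest hop is 368; the others sum to 871. Since 368 ≤ 871, the path can fold back on itself completely, so the minimum distance is 0.

0 ≤ KO ≤ 1239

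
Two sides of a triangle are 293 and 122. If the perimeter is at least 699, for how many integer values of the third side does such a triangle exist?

Triangle inequality: 171 < x < 415. Perimeter ≥ 699 gives x ≥ 699 − 293 − 122 = 284.
So 284 ≤ x < 415; integers 284 through 414: 131 values.

131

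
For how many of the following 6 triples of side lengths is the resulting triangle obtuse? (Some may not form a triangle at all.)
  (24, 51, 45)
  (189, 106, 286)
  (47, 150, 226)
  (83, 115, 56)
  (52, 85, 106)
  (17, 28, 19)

(24,51,45): 24²+45² = 2601 = 51² → right
(189,106,286): 106²+189² = 46957 < 81796 = 286² → obtuse
(47,150,226): 47+150 ≤ 226, not a triangle
(83,115,56): 56²+83² = 10025 < 13225 = 115² → obtuse
(52,85,106): 52²+85² = 9929 < 11236 = 106² → obtuse
(17,28,19): 17²+19² = 650 < 784 = 28² → obtuse
4 of the 6 are obtuse.

4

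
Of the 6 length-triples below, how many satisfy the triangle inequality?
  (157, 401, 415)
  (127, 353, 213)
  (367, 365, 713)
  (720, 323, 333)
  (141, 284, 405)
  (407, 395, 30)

4

(157,401,415): 157+401 > 415 → valid
(127,213,353): 127+213 ≤ 353 → not valid
(365,367,713): 365+367 > 713 → valid
(323,333,720): 323+333 ≤ 720 → not valid
(141,284,405): 141+284 > 405 → valid
(30,395,407): 30+395 > 407 → valid
4 of the 6 triples form a triangle.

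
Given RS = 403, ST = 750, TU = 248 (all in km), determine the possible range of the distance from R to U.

The maximum is all hops collinear in one direction: 403 + 750 + 248 = 1401.
The longest hop is 750; the others sum to 651. Folding the others back against it leaves at least 750 − 651 = 99.

99 ≤ RU ≤ 1401 km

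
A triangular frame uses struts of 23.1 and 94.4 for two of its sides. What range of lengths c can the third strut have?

71.3 < c < 117.5

By the triangle inequality, c must be less than 23.1 + 94.4 = 117.5 and greater than |23.1 − 94.4| = 71.3.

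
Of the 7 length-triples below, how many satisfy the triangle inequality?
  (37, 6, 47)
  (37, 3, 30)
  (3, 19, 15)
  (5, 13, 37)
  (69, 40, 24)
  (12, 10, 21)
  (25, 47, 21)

(6,37,47): 6+37 ≤ 47 → not valid
(3,30,37): 3+30 ≤ 37 → not valid
(3,15,19): 3+15 ≤ 19 → not valid
(5,13,37): 5+13 ≤ 37 → not valid
(24,40,69): 24+40 ≤ 69 → not valid
(10,12,21): 10+12 > 21 → valid
(21,25,47): 21+25 ≤ 47 → not valid
1 of the 7 triples forms a triangle.

1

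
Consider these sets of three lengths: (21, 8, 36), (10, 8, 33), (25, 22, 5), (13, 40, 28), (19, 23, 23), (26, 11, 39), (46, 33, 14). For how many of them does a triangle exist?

(8,21,36): 8+21 ≤ 36 → not valid
(8,10,33): 8+10 ≤ 33 → not valid
(5,22,25): 5+22 > 25 → valid
(13,28,40): 13+28 > 40 → valid
(19,23,23): 19+23 > 23 → valid
(11,26,39): 11+26 ≤ 39 → not valid
(14,33,46): 14+33 > 46 → valid
4 of the 7 triples form a triangle.

4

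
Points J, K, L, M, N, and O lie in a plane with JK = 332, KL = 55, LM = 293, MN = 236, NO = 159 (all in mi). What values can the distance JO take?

0 ≤ JO ≤ 1075 mi

The maximum is all hops collinear in one direction: 332 + 55 + 293 + 236 + 159 = 1075.
The longest hop is 332; the others sum to 743. Since 332 ≤ 743, the path can fold back on itself completely, so the minimum distance is 0.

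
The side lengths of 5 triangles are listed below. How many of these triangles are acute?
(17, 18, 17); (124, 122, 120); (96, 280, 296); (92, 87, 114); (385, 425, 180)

(17,18,17): 17²+17² = 578 > 324 = 18² → acute
(124,122,120): 120²+122² = 29284 > 15376 = 124² → acute
(96,280,296): 96²+280² = 87616 = 296² → right
(92,87,114): 87²+92² = 16033 > 12996 = 114² → acute
(385,425,180): 180²+385² = 180625 = 425² → right
3 of the 5 are acute.

3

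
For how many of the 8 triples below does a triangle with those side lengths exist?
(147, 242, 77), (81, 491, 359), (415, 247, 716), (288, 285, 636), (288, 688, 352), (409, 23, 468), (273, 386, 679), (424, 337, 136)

1

(77,147,242): 77+147 ≤ 242 → not valid
(81,359,491): 81+359 ≤ 491 → not valid
(247,415,716): 247+415 ≤ 716 → not valid
(285,288,636): 285+288 ≤ 636 → not valid
(288,352,688): 288+352 ≤ 688 → not valid
(23,409,468): 23+409 ≤ 468 → not valid
(273,386,679): 273+386 ≤ 679 → not valid
(136,337,424): 136+337 > 424 → valid
1 of the 8 triples forms a triangle.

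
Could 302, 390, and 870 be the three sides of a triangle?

No

The longest side is 870, but the other two sum to only 692.
692 < 870, so the triangle inequality fails.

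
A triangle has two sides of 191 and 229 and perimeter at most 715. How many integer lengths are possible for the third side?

Triangle inequality: 38 < x < 420. Perimeter ≤ 715 gives x ≤ 715 − 191 − 229 = 295.
So 38 < x ≤ 295; integers 39 through 295: 257 values.

257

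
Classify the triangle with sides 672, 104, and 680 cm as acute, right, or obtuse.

right

Compare the square of the longest side to the sum of squares of the other two: 104² + 672² = 462400 = 680².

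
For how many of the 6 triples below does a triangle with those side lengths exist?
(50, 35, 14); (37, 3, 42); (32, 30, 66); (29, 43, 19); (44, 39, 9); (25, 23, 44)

3

(14,35,50): 14+35 ≤ 50 → not valid
(3,37,42): 3+37 ≤ 42 → not valid
(30,32,66): 30+32 ≤ 66 → not valid
(19,29,43): 19+29 > 43 → valid
(9,39,44): 9+39 > 44 → valid
(23,25,44): 23+25 > 44 → valid
3 of the 6 triples form a triangle.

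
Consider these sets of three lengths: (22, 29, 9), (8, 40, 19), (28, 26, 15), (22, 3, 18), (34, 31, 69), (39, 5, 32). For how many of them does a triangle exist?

(9,22,29): 9+22 > 29 → valid
(8,19,40): 8+19 ≤ 40 → not valid
(15,26,28): 15+26 > 28 → valid
(3,18,22): 3+18 ≤ 22 → not valid
(31,34,69): 31+34 ≤ 69 → not valid
(5,32,39): 5+32 ≤ 39 → not valid
2 of the 6 triples form a triangle.

2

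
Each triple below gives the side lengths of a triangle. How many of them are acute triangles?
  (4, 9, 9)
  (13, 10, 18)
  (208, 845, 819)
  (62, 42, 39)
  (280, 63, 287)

1

(4,9,9): 4²+9² = 97 > 81 = 9² → acute
(13,10,18): 10²+13² = 269 < 324 = 18² → obtuse
(208,845,819): 208²+819² = 714025 = 845² → right
(62,42,39): 39²+42² = 3285 < 3844 = 62² → obtuse
(280,63,287): 63²+280² = 82369 = 287² → right
1 of the 5 is acute.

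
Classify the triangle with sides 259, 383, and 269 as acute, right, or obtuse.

obtuse

Compare the square of the longest side to the sum of squares of the other two: 259² + 269² = 139442 < 146689 = 383².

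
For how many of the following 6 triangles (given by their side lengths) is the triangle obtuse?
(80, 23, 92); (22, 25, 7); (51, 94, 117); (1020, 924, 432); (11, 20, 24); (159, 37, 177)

(80,23,92): 23²+80² = 6929 < 8464 = 92² → obtuse
(22,25,7): 7²+22² = 533 < 625 = 25² → obtuse
(51,94,117): 51²+94² = 11437 < 13689 = 117² → obtuse
(1020,924,432): 432²+924² = 1040400 = 1020² → right
(11,20,24): 11²+20² = 521 < 576 = 24² → obtuse
(159,37,177): 37²+159² = 26650 < 31329 = 177² → obtuse
5 of the 6 are obtuse.

5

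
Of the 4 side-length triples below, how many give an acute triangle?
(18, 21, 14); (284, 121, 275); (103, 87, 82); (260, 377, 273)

(18,21,14): 14²+18² = 520 > 441 = 21² → acute
(284,121,275): 121²+275² = 90266 > 80656 = 284² → acute
(103,87,82): 82²+87² = 14293 > 10609 = 103² → acute
(260,377,273): 260²+273² = 142129 = 377² → right
3 of the 4 are acute.

3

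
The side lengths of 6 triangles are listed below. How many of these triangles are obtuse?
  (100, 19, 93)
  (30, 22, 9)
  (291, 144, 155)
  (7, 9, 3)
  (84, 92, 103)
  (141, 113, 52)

(100,19,93): 19²+93² = 9010 < 10000 = 100² → obtuse
(30,22,9): 9²+22² = 565 < 900 = 30² → obtuse
(291,144,155): 144²+155² = 44761 < 84681 = 291² → obtuse
(7,9,3): 3²+7² = 58 < 81 = 9² → obtuse
(84,92,103): 84²+92² = 15520 > 10609 = 103² → acute
(141,113,52): 52²+113² = 15473 < 19881 = 141² → obtuse
5 of the 6 are obtuse.

5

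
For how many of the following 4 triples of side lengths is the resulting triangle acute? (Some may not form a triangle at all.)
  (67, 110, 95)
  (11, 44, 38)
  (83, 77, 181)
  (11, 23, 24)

2

(67,110,95): 67²+95² = 13514 > 12100 = 110² → acute
(11,44,38): 11²+38² = 1565 < 1936 = 44² → obtuse
(83,77,181): 77+83 ≤ 181, not a triangle
(11,23,24): 11²+23² = 650 > 576 = 24² → acute
2 of the 4 are acute.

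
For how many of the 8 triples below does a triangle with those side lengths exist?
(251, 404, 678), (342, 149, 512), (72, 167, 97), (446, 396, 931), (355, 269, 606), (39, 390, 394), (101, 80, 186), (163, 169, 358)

(251,404,678): 251+404 ≤ 678 → not valid
(149,342,512): 149+342 ≤ 512 → not valid
(72,97,167): 72+97 > 167 → valid
(396,446,931): 396+446 ≤ 931 → not valid
(269,355,606): 269+355 > 606 → valid
(39,390,394): 39+390 > 394 → valid
(80,101,186): 80+101 ≤ 186 → not valid
(163,169,358): 163+169 ≤ 358 → not valid
3 of the 8 triples form a triangle.

3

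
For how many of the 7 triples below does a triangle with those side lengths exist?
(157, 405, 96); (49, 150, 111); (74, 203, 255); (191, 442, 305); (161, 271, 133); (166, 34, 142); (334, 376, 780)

(96,157,405): 96+157 ≤ 405 → not valid
(49,111,150): 49+111 > 150 → valid
(74,203,255): 74+203 > 255 → valid
(191,305,442): 191+305 > 442 → valid
(133,161,271): 133+161 > 271 → valid
(34,142,166): 34+142 > 166 → valid
(334,376,780): 334+376 ≤ 780 → not valid
5 of the 7 triples form a triangle.

5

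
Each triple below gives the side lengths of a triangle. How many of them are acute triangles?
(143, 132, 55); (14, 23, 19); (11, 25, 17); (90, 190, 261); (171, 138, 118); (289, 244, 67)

(143,132,55): 55²+132² = 20449 = 143² → right
(14,23,19): 14²+19² = 557 > 529 = 23² → acute
(11,25,17): 11²+17² = 410 < 625 = 25² → obtuse
(90,190,261): 90²+190² = 44200 < 68121 = 261² → obtuse
(171,138,118): 118²+138² = 32968 > 29241 = 171² → acute
(289,244,67): 67²+244² = 64025 < 83521 = 289² → obtuse
2 of the 6 are acute.

2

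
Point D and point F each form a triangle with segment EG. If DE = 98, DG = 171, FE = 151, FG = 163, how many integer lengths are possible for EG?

From triangle DEG: 73 < EG < 269.
From triangle FEG: 12 < EG < 314.
Intersection: 73 < EG < 269, so integers 74 through 268: 195 values.

195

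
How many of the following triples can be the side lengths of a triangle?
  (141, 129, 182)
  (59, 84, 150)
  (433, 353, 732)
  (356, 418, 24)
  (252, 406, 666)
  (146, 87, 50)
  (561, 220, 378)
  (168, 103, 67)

(129,141,182): 129+141 > 182 → valid
(59,84,150): 59+84 ≤ 150 → not valid
(353,433,732): 353+433 > 732 → valid
(24,356,418): 24+356 ≤ 418 → not valid
(252,406,666): 252+406 ≤ 666 → not valid
(50,87,146): 50+87 ≤ 146 → not valid
(220,378,561): 220+378 > 561 → valid
(67,103,168): 67+103 > 168 → valid
4 of the 8 triples form a triangle.

4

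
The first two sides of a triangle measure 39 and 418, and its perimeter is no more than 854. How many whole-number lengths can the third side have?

Triangle inequality: 379 < x < 457. Perimeter ≤ 854 gives x ≤ 854 − 39 − 418 = 397.
So 379 < x ≤ 397; integers 380 through 397: 18 values.

18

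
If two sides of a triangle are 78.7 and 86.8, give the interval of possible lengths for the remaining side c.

8.1 < c < 165.5

By the triangle inequality, c must be less than 78.7 + 86.8 = 165.5 and greater than |78.7 − 86.8| = 8.1.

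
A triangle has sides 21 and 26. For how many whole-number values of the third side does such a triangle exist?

41

The third side lies in the open interval (5, 47).
Integers from 6 to 46 inclusive: 46 − 6 + 1 = 41.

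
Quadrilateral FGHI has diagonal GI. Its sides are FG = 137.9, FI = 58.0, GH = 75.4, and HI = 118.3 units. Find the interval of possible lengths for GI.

From triangle FGI: |137.9 − 58.0| < GI < 137.9 + 58.0, i.e. 79.9 < GI < 195.9.
From triangle HGI: 42.9 < GI < 193.7.
Both must hold, so GI lies in the intersection.

79.9 < GI < 193.7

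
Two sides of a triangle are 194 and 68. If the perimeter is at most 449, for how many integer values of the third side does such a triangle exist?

61

Triangle inequality: 126 < x < 262. Perimeter ≤ 449 gives x ≤ 449 − 194 − 68 = 187.
So 126 < x ≤ 187; integers 127 through 187: 61 values.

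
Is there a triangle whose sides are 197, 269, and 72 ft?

The two shorter sides sum to 269, exactly equal to the longest side 269.
That gives only a degenerate (flat) triangle — the inequality must be strict.

No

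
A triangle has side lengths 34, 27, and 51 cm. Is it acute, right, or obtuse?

obtuse

Compare the square of the longest side to the sum of squares of the other two: 27² + 34² = 1885 < 2601 = 51².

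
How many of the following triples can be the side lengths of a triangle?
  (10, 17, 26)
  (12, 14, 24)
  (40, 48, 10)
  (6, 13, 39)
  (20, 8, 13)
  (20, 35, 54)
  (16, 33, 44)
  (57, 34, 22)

6

(10,17,26): 10+17 > 26 → valid
(12,14,24): 12+14 > 24 → valid
(10,40,48): 10+40 > 48 → valid
(6,13,39): 6+13 ≤ 39 → not valid
(8,13,20): 8+13 > 20 → valid
(20,35,54): 20+35 > 54 → valid
(16,33,44): 16+33 > 44 → valid
(22,34,57): 22+34 ≤ 57 → not valid
6 of the 8 triples form a triangle.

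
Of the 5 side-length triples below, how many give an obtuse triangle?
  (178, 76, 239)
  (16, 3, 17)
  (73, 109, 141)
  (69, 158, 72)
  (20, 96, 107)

(178,76,239): 76²+178² = 37460 < 57121 = 239² → obtuse
(16,3,17): 3²+16² = 265 < 289 = 17² → obtuse
(73,109,141): 73²+109² = 17210 < 19881 = 141² → obtuse
(69,158,72): 69+72 ≤ 158, not a triangle
(20,96,107): 20²+96² = 9616 < 11449 = 107² → obtuse
4 of the 5 are obtuse.

4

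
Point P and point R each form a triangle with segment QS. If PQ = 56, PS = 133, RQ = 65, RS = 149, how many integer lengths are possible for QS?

From triangle PQS: 77 < QS < 189.
From triangle RQS: 84 < QS < 214.
Intersection: 84 < QS < 189, so integers 85 through 188: 104 values.

104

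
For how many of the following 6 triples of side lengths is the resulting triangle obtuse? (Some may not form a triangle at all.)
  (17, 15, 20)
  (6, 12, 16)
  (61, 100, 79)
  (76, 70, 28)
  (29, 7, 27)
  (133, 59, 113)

5

(17,15,20): 15²+17² = 514 > 400 = 20² → acute
(6,12,16): 6²+12² = 180 < 256 = 16² → obtuse
(61,100,79): 61²+79² = 9962 < 10000 = 100² → obtuse
(76,70,28): 28²+70² = 5684 < 5776 = 76² → obtuse
(29,7,27): 7²+27² = 778 < 841 = 29² → obtuse
(133,59,113): 59²+113² = 16250 < 17689 = 133² → obtuse
5 of the 6 are obtuse.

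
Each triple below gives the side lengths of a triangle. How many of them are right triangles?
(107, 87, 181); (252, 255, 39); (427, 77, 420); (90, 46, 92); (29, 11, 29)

2

(107,87,181): 87²+107² = 19018 < 32761 = 181² → obtuse
(252,255,39): 39²+252² = 65025 = 255² → right
(427,77,420): 77²+420² = 182329 = 427² → right
(90,46,92): 46²+90² = 10216 > 8464 = 92² → acute
(29,11,29): 11²+29² = 962 > 841 = 29² → acute
2 of the 5 are right.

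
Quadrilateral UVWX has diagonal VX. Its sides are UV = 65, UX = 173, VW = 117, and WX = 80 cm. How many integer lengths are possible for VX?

88

From triangle UVX: 108 < VX < 238.
From triangle WVX: 37 < VX < 197.
Intersection: 108 < VX < 197, so integers 109 through 196: 88 values.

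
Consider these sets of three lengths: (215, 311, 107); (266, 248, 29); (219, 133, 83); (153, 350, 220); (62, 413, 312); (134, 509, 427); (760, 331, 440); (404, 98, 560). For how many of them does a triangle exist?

5

(107,215,311): 107+215 > 311 → valid
(29,248,266): 29+248 > 266 → valid
(83,133,219): 83+133 ≤ 219 → not valid
(153,220,350): 153+220 > 350 → valid
(62,312,413): 62+312 ≤ 413 → not valid
(134,427,509): 134+427 > 509 → valid
(331,440,760): 331+440 > 760 → valid
(98,404,560): 98+404 ≤ 560 → not valid
5 of the 8 triples form a triangle.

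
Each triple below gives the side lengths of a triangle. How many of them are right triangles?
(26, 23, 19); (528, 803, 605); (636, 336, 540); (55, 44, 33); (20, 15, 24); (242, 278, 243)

(26,23,19): 19²+23² = 890 > 676 = 26² → acute
(528,803,605): 528²+605² = 644809 = 803² → right
(636,336,540): 336²+540² = 404496 = 636² → right
(55,44,33): 33²+44² = 3025 = 55² → right
(20,15,24): 15²+20² = 625 > 576 = 24² → acute
(242,278,243): 242²+243² = 117613 > 77284 = 278² → acute
3 of the 6 are right.

3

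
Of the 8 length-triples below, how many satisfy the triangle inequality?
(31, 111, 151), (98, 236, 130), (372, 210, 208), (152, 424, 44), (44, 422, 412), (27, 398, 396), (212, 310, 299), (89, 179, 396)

4

(31,111,151): 31+111 ≤ 151 → not valid
(98,130,236): 98+130 ≤ 236 → not valid
(208,210,372): 208+210 > 372 → valid
(44,152,424): 44+152 ≤ 424 → not valid
(44,412,422): 44+412 > 422 → valid
(27,396,398): 27+396 > 398 → valid
(212,299,310): 212+299 > 310 → valid
(89,179,396): 89+179 ≤ 396 → not valid
4 of the 8 triples form a triangle.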